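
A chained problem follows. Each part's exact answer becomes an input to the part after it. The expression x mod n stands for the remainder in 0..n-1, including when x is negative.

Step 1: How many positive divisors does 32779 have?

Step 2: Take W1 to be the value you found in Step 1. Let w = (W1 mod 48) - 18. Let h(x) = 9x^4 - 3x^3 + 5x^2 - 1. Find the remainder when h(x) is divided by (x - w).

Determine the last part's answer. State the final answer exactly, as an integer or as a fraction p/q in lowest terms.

Step 1: 32779 is prime, so its only divisors are 1 and 32779; count = 2; answer 2
Step 2: W1 = 2; w = -16; remainder = value at the root: 9*(-16)^4 - 3*(-16)^3 + 5*(-16)^2 - 1 = (589824) + (12288) + (1280) + (-1) = 603391; answer 603391

603391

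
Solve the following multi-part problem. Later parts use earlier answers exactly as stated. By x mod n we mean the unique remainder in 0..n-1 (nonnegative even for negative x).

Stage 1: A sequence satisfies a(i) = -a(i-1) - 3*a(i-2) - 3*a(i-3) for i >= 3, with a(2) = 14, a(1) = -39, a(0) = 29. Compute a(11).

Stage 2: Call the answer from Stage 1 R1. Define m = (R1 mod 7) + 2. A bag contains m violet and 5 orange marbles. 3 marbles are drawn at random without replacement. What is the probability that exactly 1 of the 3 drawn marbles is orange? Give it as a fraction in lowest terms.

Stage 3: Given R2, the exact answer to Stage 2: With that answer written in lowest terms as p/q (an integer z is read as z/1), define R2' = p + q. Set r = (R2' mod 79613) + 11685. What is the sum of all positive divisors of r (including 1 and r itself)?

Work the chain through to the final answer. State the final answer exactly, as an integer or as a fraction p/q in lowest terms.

Stage 1: a(3) = -1*(14) - 3*(-39) - 3*(29) = 16; iterating: a(3)=16, a(4)=59, a(5)=-149, a(6)=-76, a(7)=346, a(8)=329, a(9)=-1139, a(10)=-886, a(11)=3316; answer 3316
Stage 2: R1 = 3316; m = 7; total draws C(12,3) = 220; favorable C(5,1)*C(7,2) = 105; P = 21/44; answer 21/44
Stage 3: R2 = 21/44; threaded value p + q = 65; r = 11750; 11750 = 2 * 5^3 * 47; sigma = (1 + 2) * (1 + 5 + 25 + 125) * (1 + 47) = 3 * 156 * 48 = 22464; answer 22464

22464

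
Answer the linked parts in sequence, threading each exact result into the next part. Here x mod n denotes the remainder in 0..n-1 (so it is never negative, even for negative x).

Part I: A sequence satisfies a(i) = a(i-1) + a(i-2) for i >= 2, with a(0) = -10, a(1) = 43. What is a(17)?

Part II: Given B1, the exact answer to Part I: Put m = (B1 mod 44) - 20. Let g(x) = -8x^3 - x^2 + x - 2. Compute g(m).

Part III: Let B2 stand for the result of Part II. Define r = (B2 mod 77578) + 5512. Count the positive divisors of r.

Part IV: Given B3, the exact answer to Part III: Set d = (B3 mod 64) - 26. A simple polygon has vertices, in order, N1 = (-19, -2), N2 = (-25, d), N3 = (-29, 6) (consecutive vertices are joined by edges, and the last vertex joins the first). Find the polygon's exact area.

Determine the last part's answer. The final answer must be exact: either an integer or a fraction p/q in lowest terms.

Part I: a(2) = 1*(43) + 1*(-10) = 33; iterating: a(2)=33, a(3)=76, a(4)=109, a(5)=185, a(6)=294, a(7)=479, a(8)=773, a(9)=1252, a(10)=2025, a(11)=3277, a(12)=5302, a(13)=8579, a(14)=13881, a(15)=22460, a(16)=36341, a(17)=58801; answer 58801
Part II: B1 = 58801; m = -3; -8*(-3)^3 - 1*(-3)^2 + 1*(-3)^1 - 2 = (216) + (-9) + (-3) + (-2) = 202; answer 202
Part III: B2 = 202; r = 5714; 5714 = 2 * 2857; number of divisors = (1+1) * (1+1) = 4; answer 4
Part IV: B3 = 4; d = -22; cross terms: (-19*-22 - -25*-2)=368, (-25*6 - -29*-22)=-788, (-29*-2 - -19*6)=172; twice the area = |-248| = 248; area = 124; answer 124

124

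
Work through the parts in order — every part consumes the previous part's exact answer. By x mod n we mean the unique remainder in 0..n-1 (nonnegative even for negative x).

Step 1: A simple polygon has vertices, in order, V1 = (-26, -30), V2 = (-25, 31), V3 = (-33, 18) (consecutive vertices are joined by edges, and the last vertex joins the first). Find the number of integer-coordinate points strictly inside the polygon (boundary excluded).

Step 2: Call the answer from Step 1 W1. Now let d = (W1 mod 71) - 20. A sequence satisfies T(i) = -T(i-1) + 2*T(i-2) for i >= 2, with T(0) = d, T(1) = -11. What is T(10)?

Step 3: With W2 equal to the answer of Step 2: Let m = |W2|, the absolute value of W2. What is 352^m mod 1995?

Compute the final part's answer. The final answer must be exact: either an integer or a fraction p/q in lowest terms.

1003

Step 1: cross terms: (-26*31 - -25*-30)=-1556, (-25*18 - -33*31)=573, (-33*-30 - -26*18)=1458; twice the area = |475| = 475; area = 475/2; boundary points = 1 + 1 + 1 = 3; strictly interior points = area - boundary/2 + 1 = 237; answer 237
Step 2: W1 = 237; d = 4; T(2) = -1*(-11) + 2*(4) = 19; iterating: T(2)=19, T(3)=-41, T(4)=79, T(5)=-161, T(6)=319, T(7)=-641, T(8)=1279, T(9)=-2561, T(10)=5119; answer 5119
Step 3: W2 = 5119; m = 5119; squarings mod 1995: 352^1=352, 352^2=214, 352^4=1906, 352^8=1936, 352^16=1486, 352^32=1726, 352^64=541, 352^128=1411, 352^256=1906, 352^512=1936, 352^1024=1486, 352^2048=1726, 352^4096=541; 352^5119 = 352^1 * 352^2 * 352^4 * 352^8 * 352^16 * 352^32 * 352^64 * 352^128 * 352^256 * 352^512 * 352^4096 = 1003 (mod 1995); answer 1003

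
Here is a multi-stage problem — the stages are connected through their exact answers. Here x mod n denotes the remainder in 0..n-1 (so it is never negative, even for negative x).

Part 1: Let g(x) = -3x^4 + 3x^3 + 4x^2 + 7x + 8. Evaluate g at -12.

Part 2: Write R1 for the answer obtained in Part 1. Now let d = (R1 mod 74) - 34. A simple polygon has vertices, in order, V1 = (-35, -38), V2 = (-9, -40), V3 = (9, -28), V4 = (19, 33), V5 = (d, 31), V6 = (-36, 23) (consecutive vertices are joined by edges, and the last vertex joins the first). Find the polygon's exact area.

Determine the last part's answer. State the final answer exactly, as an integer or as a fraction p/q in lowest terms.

6677/2

Part 1: -3*(-12)^4 + 3*(-12)^3 + 4*(-12)^2 + 7*(-12)^1 + 8 = (-62208) + (-5184) + (576) + (-84) + (8) = -66892; answer -66892
Part 2: R1 = -66892; d = -30; cross terms: (-35*-40 - -9*-38)=1058, (-9*-28 - 9*-40)=612, (9*33 - 19*-28)=829, (19*31 - -30*33)=1579, (-30*23 - -36*31)=426, (-36*-38 - -35*23)=2173; twice the area = |6677| = 6677; area = 6677/2; answer 6677/2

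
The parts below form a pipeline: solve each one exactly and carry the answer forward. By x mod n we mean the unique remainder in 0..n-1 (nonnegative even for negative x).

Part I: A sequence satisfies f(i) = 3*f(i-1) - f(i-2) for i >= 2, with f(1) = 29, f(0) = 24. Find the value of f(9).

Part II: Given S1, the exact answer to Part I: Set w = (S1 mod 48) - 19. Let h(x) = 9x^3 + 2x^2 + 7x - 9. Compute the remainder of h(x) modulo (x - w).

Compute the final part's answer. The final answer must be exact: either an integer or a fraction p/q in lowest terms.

Part I: f(2) = 3*(29) - 1*(24) = 63; iterating: f(2)=63, f(3)=160, f(4)=417, f(5)=1091, f(6)=2856, f(7)=7477, f(8)=19575, f(9)=51248; answer 51248
Part II: S1 = 51248; w = 13; remainder = value at the root: 9*(13)^3 + 2*(13)^2 + 7*(13)^1 - 9 = (19773) + (338) + (91) + (-9) = 20193; answer 20193

20193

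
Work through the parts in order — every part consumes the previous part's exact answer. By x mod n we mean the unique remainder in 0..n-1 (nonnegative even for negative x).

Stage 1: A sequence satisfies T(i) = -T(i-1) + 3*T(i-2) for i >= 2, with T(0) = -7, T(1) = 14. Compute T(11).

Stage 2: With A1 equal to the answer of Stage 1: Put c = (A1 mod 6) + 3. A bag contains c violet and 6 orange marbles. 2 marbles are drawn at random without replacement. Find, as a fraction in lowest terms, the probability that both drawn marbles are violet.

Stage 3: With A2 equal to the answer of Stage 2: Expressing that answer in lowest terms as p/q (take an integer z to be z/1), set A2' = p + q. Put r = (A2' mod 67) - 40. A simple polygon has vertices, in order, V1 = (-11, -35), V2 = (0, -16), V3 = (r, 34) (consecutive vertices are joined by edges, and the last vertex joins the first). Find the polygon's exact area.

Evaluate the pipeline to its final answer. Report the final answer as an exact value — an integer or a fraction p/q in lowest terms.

987/2

Stage 1: T(2) = -1*(14) + 3*(-7) = -35; iterating: T(2)=-35, T(3)=77, T(4)=-182, T(5)=413, T(6)=-959, T(7)=2198, T(8)=-5075, T(9)=11669, T(10)=-26894, T(11)=61901; answer 61901
Stage 2: A1 = 61901; c = 8; total draws C(14,2) = 91; favorable C(8,2) = 28; P = 4/13; answer 4/13
Stage 3: A2 = 4/13; threaded value p + q = 17; r = -23; cross terms: (-11*-16 - 0*-35)=176, (0*34 - -23*-16)=-368, (-23*-35 - -11*34)=1179; twice the area = |987| = 987; area = 987/2; answer 987/2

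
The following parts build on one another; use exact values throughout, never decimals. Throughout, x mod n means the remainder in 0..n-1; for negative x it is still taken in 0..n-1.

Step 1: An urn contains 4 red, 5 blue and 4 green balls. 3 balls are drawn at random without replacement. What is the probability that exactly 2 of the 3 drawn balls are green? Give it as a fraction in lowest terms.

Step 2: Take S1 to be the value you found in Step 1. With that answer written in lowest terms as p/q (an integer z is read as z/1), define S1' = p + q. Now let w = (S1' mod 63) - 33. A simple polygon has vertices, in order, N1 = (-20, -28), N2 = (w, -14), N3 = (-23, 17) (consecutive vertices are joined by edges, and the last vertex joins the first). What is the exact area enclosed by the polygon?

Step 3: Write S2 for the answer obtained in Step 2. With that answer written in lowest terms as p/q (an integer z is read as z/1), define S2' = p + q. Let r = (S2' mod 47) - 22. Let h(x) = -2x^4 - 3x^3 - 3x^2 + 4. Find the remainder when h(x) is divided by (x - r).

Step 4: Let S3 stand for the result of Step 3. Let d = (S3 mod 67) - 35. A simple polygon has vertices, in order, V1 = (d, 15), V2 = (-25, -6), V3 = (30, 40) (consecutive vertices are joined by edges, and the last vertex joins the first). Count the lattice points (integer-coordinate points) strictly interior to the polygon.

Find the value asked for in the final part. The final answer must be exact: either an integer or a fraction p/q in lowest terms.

Step 1: total draws C(13,3) = 286; favorable C(4,2)*C(9,1) = 54; P = 27/143; answer 27/143
Step 2: S1 = 27/143; threaded value p + q = 170; w = 11; cross terms: (-20*-14 - 11*-28)=588, (11*17 - -23*-14)=-135, (-23*-28 - -20*17)=984; twice the area = |1437| = 1437; area = 1437/2; answer 1437/2
Step 3: S2 = 1437/2; threaded value p + q = 1439; r = 7; remainder = value at the root: -2*(7)^4 - 3*(7)^3 - 3*(7)^2 + 4 = (-4802) + (-1029) + (-147) + (4) = -5974; answer -5974
Step 4: S3 = -5974; d = 21; cross terms: (21*-6 - -25*15)=249, (-25*40 - 30*-6)=-820, (30*15 - 21*40)=-390; twice the area = |-961| = 961; area = 961/2; boundary points = 1 + 1 + 1 = 3; strictly interior points = area - boundary/2 + 1 = 480; answer 480

480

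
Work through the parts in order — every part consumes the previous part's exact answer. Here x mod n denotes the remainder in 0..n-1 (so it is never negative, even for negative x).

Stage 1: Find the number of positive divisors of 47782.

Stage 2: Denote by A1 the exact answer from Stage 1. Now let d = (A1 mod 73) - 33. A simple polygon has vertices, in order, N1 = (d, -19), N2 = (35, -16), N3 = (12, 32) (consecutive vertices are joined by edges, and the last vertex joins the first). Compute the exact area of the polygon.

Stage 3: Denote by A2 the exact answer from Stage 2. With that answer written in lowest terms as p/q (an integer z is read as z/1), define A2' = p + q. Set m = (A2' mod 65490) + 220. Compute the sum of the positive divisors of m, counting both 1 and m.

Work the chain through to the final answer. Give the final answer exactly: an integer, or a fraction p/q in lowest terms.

Stage 1: 47782 = 2 * 7 * 3413; number of divisors = (1+1) * (1+1) * (1+1) = 8; answer 8
Stage 2: A1 = 8; d = -25; cross terms: (-25*-16 - 35*-19)=1065, (35*32 - 12*-16)=1312, (12*-19 - -25*32)=572; twice the area = |2949| = 2949; area = 2949/2; answer 2949/2
Stage 3: A2 = 2949/2; threaded value p + q = 2951; m = 3171; 3171 = 3 * 7 * 151; sigma = (1 + 3) * (1 + 7) * (1 + 151) = 4 * 8 * 152 = 4864; answer 4864

4864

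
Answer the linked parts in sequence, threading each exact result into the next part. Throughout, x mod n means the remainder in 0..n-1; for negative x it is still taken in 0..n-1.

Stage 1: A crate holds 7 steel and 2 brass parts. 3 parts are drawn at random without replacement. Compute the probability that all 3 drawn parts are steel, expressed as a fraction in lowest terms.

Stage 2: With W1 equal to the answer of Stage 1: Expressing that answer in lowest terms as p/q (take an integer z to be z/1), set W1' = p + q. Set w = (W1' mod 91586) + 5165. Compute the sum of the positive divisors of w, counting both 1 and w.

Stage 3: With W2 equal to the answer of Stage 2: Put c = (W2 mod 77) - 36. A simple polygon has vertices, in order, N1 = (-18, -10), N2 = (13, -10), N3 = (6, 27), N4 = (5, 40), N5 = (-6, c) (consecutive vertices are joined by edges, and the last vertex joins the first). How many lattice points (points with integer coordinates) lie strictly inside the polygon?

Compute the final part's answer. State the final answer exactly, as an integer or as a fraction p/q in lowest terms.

1001

Stage 1: total draws C(9,3) = 84; favorable C(7,3) = 35; P = 5/12; answer 5/12
Stage 2: W1 = 5/12; threaded value p + q = 17; w = 5182; 5182 = 2 * 2591; sigma = (1 + 2) * (1 + 2591) = 3 * 2592 = 7776; answer 7776
Stage 3: W2 = 7776; c = 40; cross terms: (-18*-10 - 13*-10)=310, (13*27 - 6*-10)=411, (6*40 - 5*27)=105, (5*40 - -6*40)=440, (-6*-10 - -18*40)=780; twice the area = |2046| = 2046; area = 1023; boundary points = 31 + 1 + 1 + 11 + 2 = 46; strictly interior points = area - boundary/2 + 1 = 1001; answer 1001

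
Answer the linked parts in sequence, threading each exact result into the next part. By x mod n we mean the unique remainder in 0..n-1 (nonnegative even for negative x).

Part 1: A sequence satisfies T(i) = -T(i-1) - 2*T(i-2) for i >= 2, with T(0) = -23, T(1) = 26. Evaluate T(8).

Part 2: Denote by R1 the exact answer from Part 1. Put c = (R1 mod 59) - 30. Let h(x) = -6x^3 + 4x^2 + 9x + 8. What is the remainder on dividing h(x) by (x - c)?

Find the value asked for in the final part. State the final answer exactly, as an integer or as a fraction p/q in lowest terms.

-23400

Part 1: T(2) = -1*(26) - 2*(-23) = 20; iterating: T(2)=20, T(3)=-72, T(4)=32, T(5)=112, T(6)=-176, T(7)=-48, T(8)=400; answer 400
Part 2: R1 = 400; c = 16; remainder = value at the root: -6*(16)^3 + 4*(16)^2 + 9*(16)^1 + 8 = (-24576) + (1024) + (144) + (8) = -23400; answer -23400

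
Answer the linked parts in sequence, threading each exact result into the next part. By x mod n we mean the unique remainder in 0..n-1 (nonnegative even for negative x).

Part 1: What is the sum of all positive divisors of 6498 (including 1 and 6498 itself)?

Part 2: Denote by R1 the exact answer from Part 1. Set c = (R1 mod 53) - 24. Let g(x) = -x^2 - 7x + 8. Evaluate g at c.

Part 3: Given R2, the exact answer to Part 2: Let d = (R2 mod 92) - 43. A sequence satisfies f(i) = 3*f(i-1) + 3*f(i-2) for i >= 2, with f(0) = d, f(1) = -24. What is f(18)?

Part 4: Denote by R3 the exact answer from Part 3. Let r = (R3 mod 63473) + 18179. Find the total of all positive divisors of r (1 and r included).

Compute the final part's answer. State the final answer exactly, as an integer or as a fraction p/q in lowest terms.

Part 1: 6498 = 2 * 3^2 * 19^2; sigma = (1 + 2) * (1 + 3 + 9) * (1 + 19 + 361) = 3 * 13 * 381 = 14859; answer 14859
Part 2: R1 = 14859; c = -5; -1*(-5)^2 - 7*(-5)^1 + 8 = (-25) + (35) + (8) = 18; answer 18
Part 3: R2 = 18; d = -25; f(2) = 3*(-24) + 3*(-25) = -147; iterating: f(2)=-147, f(3)=-513, f(4)=-1980, f(5)=-7479, f(6)=-28377, f(7)=-107568, f(8)=-407835, f(9)=-1546209, f(10)=-5862132, f(11)=-22225023, f(12)=-84261465, f(13)=-319459464, f(14)=-1211162787, f(15)=-4591866753, f(16)=-17409088620, f(17)=-66002866119, f(18)=-250235864217; answer -250235864217
Part 4: R3 = -250235864217; r = 45689; 45689 = 7 * 61 * 107; sigma = (1 + 7) * (1 + 61) * (1 + 107) = 8 * 62 * 108 = 53568; answer 53568

53568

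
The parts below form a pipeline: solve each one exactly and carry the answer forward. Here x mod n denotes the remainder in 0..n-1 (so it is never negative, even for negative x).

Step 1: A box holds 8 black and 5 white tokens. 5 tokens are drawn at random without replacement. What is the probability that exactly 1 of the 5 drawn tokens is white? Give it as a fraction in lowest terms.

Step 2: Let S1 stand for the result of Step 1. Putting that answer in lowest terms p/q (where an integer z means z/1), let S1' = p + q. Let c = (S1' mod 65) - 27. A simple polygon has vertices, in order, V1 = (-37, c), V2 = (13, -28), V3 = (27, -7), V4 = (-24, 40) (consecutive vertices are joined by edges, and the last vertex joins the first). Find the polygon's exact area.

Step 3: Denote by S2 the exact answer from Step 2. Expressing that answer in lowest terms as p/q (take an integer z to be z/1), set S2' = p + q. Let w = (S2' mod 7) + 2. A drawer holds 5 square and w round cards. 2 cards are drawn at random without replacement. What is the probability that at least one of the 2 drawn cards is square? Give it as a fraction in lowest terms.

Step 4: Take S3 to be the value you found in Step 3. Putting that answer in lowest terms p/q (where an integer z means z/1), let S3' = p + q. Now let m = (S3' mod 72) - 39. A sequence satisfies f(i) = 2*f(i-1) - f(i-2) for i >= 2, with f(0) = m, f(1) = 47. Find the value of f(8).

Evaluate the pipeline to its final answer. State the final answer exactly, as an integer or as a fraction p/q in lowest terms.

Step 1: total draws C(13,5) = 1287; favorable C(5,1)*C(8,4) = 350; P = 350/1287; answer 350/1287
Step 2: S1 = 350/1287; threaded value p + q = 1637; c = -15; cross terms: (-37*-28 - 13*-15)=1231, (13*-7 - 27*-28)=665, (27*40 - -24*-7)=912, (-24*-15 - -37*40)=1840; twice the area = |4648| = 4648; area = 2324; answer 2324
Step 3: S2 = 2324; threaded value p + q = 2325; w = 3; total draws C(8,2) = 28; complement C(3,2) = 3; favorable 28 - 3 = 25; P = 25/28; answer 25/28
Step 4: S3 = 25/28; threaded value p + q = 53; m = 14; f(2) = 2*(47) - 1*(14) = 80; iterating: f(2)=80, f(3)=113, f(4)=146, f(5)=179, f(6)=212, f(7)=245, f(8)=278; answer 278

278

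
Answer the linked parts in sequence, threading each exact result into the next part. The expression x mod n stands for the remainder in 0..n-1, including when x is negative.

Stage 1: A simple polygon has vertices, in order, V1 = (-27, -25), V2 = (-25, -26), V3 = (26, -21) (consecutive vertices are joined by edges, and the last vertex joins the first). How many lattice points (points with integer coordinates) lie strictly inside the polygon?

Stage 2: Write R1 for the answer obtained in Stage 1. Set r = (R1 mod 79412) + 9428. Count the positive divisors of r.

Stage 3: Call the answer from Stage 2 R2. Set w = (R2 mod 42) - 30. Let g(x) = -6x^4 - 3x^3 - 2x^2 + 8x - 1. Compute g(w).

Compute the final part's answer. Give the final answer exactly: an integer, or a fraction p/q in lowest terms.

Stage 1: cross terms: (-27*-26 - -25*-25)=77, (-25*-21 - 26*-26)=1201, (26*-25 - -27*-21)=-1217; twice the area = |61| = 61; area = 61/2; boundary points = 1 + 1 + 1 = 3; strictly interior points = area - boundary/2 + 1 = 30; answer 30
Stage 2: R1 = 30; r = 9458; 9458 = 2 * 4729; number of divisors = (1+1) * (1+1) = 4; answer 4
Stage 3: R2 = 4; w = -26; -6*(-26)^4 - 3*(-26)^3 - 2*(-26)^2 + 8*(-26)^1 - 1 = (-2741856) + (52728) + (-1352) + (-208) + (-1) = -2690689; answer -2690689

-2690689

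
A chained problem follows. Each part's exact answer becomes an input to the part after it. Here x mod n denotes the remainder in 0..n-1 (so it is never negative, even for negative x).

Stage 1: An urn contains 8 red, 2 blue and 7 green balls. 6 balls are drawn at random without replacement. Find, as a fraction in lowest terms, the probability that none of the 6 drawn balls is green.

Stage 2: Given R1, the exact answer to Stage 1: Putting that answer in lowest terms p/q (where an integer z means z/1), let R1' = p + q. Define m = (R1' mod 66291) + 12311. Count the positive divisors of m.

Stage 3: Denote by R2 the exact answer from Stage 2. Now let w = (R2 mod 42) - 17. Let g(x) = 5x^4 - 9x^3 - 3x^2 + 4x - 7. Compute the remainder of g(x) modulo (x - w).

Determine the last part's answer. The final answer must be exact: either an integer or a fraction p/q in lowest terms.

39080

Stage 1: total draws C(17,6) = 12376; favorable C(10,6) = 210; P = 15/884; answer 15/884
Stage 2: R1 = 15/884; threaded value p + q = 899; m = 13210; 13210 = 2 * 5 * 1321; number of divisors = (1+1) * (1+1) * (1+1) = 8; answer 8
Stage 3: R2 = 8; w = -9; remainder = value at the root: 5*(-9)^4 - 9*(-9)^3 - 3*(-9)^2 + 4*(-9)^1 - 7 = (32805) + (6561) + (-243) + (-36) + (-7) = 39080; answer 39080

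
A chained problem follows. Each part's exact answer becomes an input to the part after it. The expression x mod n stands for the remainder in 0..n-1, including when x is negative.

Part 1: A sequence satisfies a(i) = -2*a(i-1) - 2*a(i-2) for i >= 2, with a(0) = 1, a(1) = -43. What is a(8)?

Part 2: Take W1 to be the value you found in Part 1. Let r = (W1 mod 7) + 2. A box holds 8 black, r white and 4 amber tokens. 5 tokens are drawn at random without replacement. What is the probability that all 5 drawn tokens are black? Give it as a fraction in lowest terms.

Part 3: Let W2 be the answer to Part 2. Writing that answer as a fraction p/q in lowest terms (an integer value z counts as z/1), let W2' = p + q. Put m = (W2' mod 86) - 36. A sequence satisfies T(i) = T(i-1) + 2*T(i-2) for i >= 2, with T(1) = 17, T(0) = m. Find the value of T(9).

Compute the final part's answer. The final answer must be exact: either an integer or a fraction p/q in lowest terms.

10217

Part 1: a(2) = -2*(-43) - 2*(1) = 84; iterating: a(2)=84, a(3)=-82, a(4)=-4, a(5)=172, a(6)=-336, a(7)=328, a(8)=16; answer 16
Part 2: W1 = 16; r = 4; total draws C(16,5) = 4368; favorable C(8,5) = 56; P = 1/78; answer 1/78
Part 3: W2 = 1/78; threaded value p + q = 79; m = 43; T(2) = 1*(17) + 2*(43) = 103; iterating: T(2)=103, T(3)=137, T(4)=343, T(5)=617, T(6)=1303, T(7)=2537, T(8)=5143, T(9)=10217; answer 10217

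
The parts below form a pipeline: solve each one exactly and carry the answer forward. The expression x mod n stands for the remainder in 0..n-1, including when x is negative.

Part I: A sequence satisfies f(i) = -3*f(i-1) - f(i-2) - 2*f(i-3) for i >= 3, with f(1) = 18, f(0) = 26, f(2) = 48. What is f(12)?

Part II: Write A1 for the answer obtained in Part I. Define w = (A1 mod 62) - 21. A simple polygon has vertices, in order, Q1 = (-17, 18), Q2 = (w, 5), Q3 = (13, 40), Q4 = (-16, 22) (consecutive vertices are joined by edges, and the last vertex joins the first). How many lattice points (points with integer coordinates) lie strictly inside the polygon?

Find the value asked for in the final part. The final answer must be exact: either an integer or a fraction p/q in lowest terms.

724

Part I: f(3) = -3*(48) - 1*(18) - 2*(26) = -214; iterating: f(3)=-214, f(4)=558, f(5)=-1556, f(6)=4538, f(7)=-13174, f(8)=38096, f(9)=-110190, f(10)=318822, f(11)=-922468, f(12)=2668962; answer 2668962
Part II: A1 = 2668962; w = 27; cross terms: (-17*5 - 27*18)=-571, (27*40 - 13*5)=1015, (13*22 - -16*40)=926, (-16*18 - -17*22)=86; twice the area = |1456| = 1456; area = 728; boundary points = 1 + 7 + 1 + 1 = 10; strictly interior points = area - boundary/2 + 1 = 724; answer 724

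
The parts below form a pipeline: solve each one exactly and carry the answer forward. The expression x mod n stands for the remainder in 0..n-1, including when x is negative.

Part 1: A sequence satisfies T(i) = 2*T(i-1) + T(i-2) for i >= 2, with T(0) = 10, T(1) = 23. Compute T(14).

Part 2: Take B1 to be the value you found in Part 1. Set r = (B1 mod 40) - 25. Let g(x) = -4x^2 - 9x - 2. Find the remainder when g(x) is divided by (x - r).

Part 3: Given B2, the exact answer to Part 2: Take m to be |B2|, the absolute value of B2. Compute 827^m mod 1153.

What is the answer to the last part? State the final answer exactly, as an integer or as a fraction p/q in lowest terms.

Part 1: T(2) = 2*(23) + 1*(10) = 56; iterating: T(2)=56, T(3)=135, T(4)=326, T(5)=787, T(6)=1900, T(7)=4587, T(8)=11074, T(9)=26735, T(10)=64544, T(11)=155823, T(12)=376190, T(13)=908203, T(14)=2192596; answer 2192596
Part 2: B1 = 2192596; r = 11; remainder = value at the root: -4*(11)^2 - 9*(11)^1 - 2 = (-484) + (-99) + (-2) = -585; answer -585
Part 3: B2 = -585; m = 585; squarings mod 1153: 827^1=827, 827^2=200, 827^4=798, 827^8=348, 827^16=39, 827^32=368, 827^64=523, 827^128=268, 827^256=338, 827^512=97; 827^585 = 827^1 * 827^8 * 827^64 * 827^512 = 454 (mod 1153); answer 454

454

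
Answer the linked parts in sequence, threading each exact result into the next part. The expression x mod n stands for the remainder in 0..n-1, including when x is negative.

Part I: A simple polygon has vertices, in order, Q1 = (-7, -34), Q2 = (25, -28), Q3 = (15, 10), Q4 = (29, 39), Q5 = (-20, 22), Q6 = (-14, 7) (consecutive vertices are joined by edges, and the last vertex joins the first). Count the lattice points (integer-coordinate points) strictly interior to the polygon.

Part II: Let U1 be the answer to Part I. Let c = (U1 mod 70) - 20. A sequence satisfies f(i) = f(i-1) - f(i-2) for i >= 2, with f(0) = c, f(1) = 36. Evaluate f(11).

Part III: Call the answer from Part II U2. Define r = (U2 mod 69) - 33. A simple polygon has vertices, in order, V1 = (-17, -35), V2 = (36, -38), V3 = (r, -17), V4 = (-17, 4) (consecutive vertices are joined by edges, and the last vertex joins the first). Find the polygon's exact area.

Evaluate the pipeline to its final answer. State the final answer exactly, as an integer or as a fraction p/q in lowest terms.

981

Part I: cross terms: (-7*-28 - 25*-34)=1046, (25*10 - 15*-28)=670, (15*39 - 29*10)=295, (29*22 - -20*39)=1418, (-20*7 - -14*22)=168, (-14*-34 - -7*7)=525; twice the area = |4122| = 4122; area = 2061; boundary points = 2 + 2 + 1 + 1 + 3 + 1 = 10; strictly interior points = area - boundary/2 + 1 = 2057; answer 2057
Part II: U1 = 2057; c = 7; f(2) = 1*(36) - 1*(7) = 29; iterating: f(2)=29, f(3)=-7, f(4)=-36, f(5)=-29, f(6)=7, f(7)=36, f(8)=29, f(9)=-7, f(10)=-36, f(11)=-29; answer -29
Part III: U2 = -29; r = 7; cross terms: (-17*-38 - 36*-35)=1906, (36*-17 - 7*-38)=-346, (7*4 - -17*-17)=-261, (-17*-35 - -17*4)=663; twice the area = |1962| = 1962; area = 981; answer 981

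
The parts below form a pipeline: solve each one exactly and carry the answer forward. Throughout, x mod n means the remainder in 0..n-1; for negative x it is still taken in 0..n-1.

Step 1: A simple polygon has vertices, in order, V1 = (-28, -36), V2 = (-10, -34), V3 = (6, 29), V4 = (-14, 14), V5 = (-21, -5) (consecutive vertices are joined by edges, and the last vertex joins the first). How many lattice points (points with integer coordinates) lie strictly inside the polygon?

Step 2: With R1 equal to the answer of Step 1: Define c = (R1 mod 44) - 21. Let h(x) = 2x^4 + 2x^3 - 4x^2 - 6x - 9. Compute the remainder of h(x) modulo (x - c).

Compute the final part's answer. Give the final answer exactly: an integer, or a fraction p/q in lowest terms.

Step 1: cross terms: (-28*-34 - -10*-36)=592, (-10*29 - 6*-34)=-86, (6*14 - -14*29)=490, (-14*-5 - -21*14)=364, (-21*-36 - -28*-5)=616; twice the area = |1976| = 1976; area = 988; boundary points = 2 + 1 + 5 + 1 + 1 = 10; strictly interior points = area - boundary/2 + 1 = 984; answer 984
Step 2: R1 = 984; c = -5; remainder = value at the root: 2*(-5)^4 + 2*(-5)^3 - 4*(-5)^2 - 6*(-5)^1 - 9 = (1250) + (-250) + (-100) + (30) + (-9) = 921; answer 921

921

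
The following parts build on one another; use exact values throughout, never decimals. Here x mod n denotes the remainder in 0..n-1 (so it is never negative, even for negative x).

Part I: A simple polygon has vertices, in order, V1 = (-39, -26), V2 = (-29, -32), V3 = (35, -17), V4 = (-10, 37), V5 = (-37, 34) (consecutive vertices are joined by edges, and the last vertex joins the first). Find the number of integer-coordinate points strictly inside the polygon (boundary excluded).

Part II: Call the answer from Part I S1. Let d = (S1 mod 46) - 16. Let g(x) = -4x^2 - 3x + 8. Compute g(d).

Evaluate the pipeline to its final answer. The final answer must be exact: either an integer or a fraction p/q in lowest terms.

-847

Part I: cross terms: (-39*-32 - -29*-26)=494, (-29*-17 - 35*-32)=1613, (35*37 - -10*-17)=1125, (-10*34 - -37*37)=1029, (-37*-26 - -39*34)=2288; twice the area = |6549| = 6549; area = 6549/2; boundary points = 2 + 1 + 9 + 3 + 2 = 17; strictly interior points = area - boundary/2 + 1 = 3267; answer 3267
Part II: S1 = 3267; d = -15; -4*(-15)^2 - 3*(-15)^1 + 8 = (-900) + (45) + (8) = -847; answer -847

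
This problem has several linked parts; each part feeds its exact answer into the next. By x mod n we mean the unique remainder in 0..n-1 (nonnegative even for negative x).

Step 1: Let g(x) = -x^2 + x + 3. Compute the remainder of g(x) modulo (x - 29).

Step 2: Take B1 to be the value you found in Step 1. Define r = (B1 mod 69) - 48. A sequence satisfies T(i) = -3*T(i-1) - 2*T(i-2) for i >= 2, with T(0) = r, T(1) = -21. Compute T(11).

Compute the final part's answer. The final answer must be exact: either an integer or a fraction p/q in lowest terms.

-102321

Step 1: remainder = value at the root: -1*(29)^2 + 1*(29)^1 + 3 = (-841) + (29) + (3) = -809; answer -809
Step 2: B1 = -809; r = -29; T(2) = -3*(-21) - 2*(-29) = 121; iterating: T(2)=121, T(3)=-321, T(4)=721, T(5)=-1521, T(6)=3121, T(7)=-6321, T(8)=12721, T(9)=-25521, T(10)=51121, T(11)=-102321; answer -102321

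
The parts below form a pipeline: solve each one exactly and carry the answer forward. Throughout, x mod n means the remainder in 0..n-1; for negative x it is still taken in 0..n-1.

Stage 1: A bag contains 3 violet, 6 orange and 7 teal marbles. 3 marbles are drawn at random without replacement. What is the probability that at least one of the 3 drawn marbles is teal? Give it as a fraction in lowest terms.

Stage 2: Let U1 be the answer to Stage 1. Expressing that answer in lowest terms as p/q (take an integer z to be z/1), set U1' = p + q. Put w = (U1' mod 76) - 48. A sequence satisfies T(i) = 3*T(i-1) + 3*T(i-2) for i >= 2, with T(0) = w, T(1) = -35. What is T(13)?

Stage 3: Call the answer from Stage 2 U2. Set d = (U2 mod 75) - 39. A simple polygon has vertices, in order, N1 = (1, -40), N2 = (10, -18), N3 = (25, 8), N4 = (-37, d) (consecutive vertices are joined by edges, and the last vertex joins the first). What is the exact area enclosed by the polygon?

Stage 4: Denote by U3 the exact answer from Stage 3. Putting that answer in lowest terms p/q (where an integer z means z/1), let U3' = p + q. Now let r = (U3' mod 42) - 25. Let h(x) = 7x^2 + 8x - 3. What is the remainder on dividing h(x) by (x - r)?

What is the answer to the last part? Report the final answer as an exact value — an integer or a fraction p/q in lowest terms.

Stage 1: total draws C(16,3) = 560; complement C(9,3) = 84; favorable 560 - 84 = 476; P = 17/20; answer 17/20
Stage 2: U1 = 17/20; threaded value p + q = 37; w = -11; T(2) = 3*(-35) + 3*(-11) = -138; iterating: T(2)=-138, T(3)=-519, T(4)=-1971, T(5)=-7470, T(6)=-28323, T(7)=-107379, T(8)=-407106, T(9)=-1543455, T(10)=-5851683, T(11)=-22185414, T(12)=-84111291, T(13)=-318890115; answer -318890115
Stage 3: U2 = -318890115; d = 21; cross terms: (1*-18 - 10*-40)=382, (10*8 - 25*-18)=530, (25*21 - -37*8)=821, (-37*-40 - 1*21)=1459; twice the area = |3192| = 3192; area = 1596; answer 1596
Stage 4: U3 = 1596; threaded value p + q = 1597; r = -24; remainder = value at the root: 7*(-24)^2 + 8*(-24)^1 - 3 = (4032) + (-192) + (-3) = 3837; answer 3837

3837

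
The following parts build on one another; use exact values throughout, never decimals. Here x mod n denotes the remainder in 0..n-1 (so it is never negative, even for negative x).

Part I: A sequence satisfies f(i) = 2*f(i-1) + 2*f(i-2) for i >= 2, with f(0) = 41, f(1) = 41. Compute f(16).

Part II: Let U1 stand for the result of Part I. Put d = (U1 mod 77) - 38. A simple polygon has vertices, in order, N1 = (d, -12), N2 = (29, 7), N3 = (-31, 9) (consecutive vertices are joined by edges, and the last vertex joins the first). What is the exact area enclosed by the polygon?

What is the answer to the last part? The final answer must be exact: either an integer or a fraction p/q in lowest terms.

634

Part I: f(2) = 2*(41) + 2*(41) = 164; iterating: f(2)=164, f(3)=410, f(4)=1148, f(5)=3116, f(6)=8528, f(7)=23288, f(8)=63632, f(9)=173840, f(10)=474944, f(11)=1297568, f(12)=3545024, f(13)=9685184, f(14)=26460416, f(15)=72291200, f(16)=197503232; answer 197503232
Part II: U1 = 197503232; d = -35; cross terms: (-35*7 - 29*-12)=103, (29*9 - -31*7)=478, (-31*-12 - -35*9)=687; twice the area = |1268| = 1268; area = 634; answer 634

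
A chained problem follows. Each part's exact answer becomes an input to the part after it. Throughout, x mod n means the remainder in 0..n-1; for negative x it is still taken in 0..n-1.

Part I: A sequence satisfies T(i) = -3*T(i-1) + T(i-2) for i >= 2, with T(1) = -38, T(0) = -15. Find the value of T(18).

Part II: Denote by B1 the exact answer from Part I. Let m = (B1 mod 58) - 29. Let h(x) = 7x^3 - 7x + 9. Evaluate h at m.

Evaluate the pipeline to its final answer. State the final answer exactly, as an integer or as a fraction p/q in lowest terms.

-33

Part I: T(2) = -3*(-38) + 1*(-15) = 99; iterating: T(2)=99, T(3)=-335, T(4)=1104, T(5)=-3647, T(6)=12045, T(7)=-39782, T(8)=131391, T(9)=-433955, T(10)=1433256, T(11)=-4733723, T(12)=15634425, T(13)=-51636998, T(14)=170545419, T(15)=-563273255, T(16)=1860365184, T(17)=-6144368807, T(18)=20293471605; answer 20293471605
Part II: B1 = 20293471605; m = -2; 7*(-2)^3 - 7*(-2)^1 + 9 = (-56) + (14) + (9) = -33; answer -33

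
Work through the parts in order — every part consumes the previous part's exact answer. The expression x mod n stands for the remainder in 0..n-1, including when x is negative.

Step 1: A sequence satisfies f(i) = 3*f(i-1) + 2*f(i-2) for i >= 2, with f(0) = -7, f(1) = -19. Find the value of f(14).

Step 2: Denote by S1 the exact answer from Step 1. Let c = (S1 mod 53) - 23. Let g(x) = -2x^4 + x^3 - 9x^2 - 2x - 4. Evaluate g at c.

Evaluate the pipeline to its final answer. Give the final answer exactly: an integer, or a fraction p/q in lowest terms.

-771304

Step 1: f(2) = 3*(-19) + 2*(-7) = -71; iterating: f(2)=-71, f(3)=-251, f(4)=-895, f(5)=-3187, f(6)=-11351, f(7)=-40427, f(8)=-143983, f(9)=-512803, f(10)=-1826375, f(11)=-6504731, f(12)=-23166943, f(13)=-82510291, f(14)=-293864759; answer -293864759
Step 2: S1 = -293864759; c = 25; -2*(25)^4 + 1*(25)^3 - 9*(25)^2 - 2*(25)^1 - 4 = (-781250) + (15625) + (-5625) + (-50) + (-4) = -771304; answer -771304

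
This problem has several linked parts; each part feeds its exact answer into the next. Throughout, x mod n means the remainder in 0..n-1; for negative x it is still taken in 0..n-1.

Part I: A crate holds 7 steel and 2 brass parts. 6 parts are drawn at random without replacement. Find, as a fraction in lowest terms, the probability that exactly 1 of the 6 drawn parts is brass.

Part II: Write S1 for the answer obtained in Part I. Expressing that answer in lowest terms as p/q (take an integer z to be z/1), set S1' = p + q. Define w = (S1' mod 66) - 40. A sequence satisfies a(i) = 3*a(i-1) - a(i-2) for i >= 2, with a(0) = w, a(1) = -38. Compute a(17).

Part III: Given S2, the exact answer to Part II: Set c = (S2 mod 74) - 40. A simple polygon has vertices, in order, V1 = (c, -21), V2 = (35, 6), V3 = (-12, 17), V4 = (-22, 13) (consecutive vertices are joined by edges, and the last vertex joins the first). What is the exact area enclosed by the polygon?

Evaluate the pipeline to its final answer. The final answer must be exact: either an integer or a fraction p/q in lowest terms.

Part I: total draws C(9,6) = 84; favorable C(2,1)*C(7,5) = 42; P = 1/2; answer 1/2
Part II: S1 = 1/2; threaded value p + q = 3; w = -37; a(2) = 3*(-38) - 1*(-37) = -77; iterating: a(2)=-77, a(3)=-193, a(4)=-502, a(5)=-1313, a(6)=-3437, a(7)=-8998, a(8)=-23557, a(9)=-61673, a(10)=-161462, a(11)=-422713, a(12)=-1106677, a(13)=-2897318, a(14)=-7585277, a(15)=-19858513, a(16)=-51990262, a(17)=-136112273; answer -136112273
Part III: S2 = -136112273; c = 31; cross terms: (31*6 - 35*-21)=921, (35*17 - -12*6)=667, (-12*13 - -22*17)=218, (-22*-21 - 31*13)=59; twice the area = |1865| = 1865; area = 1865/2; answer 1865/2

1865/2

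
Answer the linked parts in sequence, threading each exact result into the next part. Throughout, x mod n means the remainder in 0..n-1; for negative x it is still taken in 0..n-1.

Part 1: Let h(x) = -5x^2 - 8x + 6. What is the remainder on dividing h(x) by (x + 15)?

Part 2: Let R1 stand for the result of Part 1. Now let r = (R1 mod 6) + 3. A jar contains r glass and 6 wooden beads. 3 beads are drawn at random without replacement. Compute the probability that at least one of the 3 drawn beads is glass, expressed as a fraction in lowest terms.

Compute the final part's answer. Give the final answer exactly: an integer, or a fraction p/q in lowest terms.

Part 1: remainder = value at the root: -5*(-15)^2 - 8*(-15)^1 + 6 = (-1125) + (120) + (6) = -999; answer -999
Part 2: R1 = -999; r = 6; total draws C(12,3) = 220; complement C(6,3) = 20; favorable 220 - 20 = 200; P = 10/11; answer 10/11

10/11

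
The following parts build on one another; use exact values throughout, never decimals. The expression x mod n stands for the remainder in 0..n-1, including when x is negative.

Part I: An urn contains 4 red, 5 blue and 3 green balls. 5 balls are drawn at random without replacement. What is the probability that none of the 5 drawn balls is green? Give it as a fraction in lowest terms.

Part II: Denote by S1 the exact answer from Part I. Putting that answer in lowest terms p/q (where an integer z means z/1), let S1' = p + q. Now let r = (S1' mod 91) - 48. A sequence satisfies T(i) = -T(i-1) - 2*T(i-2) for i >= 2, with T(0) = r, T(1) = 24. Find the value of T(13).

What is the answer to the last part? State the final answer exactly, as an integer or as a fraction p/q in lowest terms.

246

Part I: total draws C(12,5) = 792; favorable C(9,5) = 126; P = 7/44; answer 7/44
Part II: S1 = 7/44; threaded value p + q = 51; r = 3; T(2) = -1*(24) - 2*(3) = -30; iterating: T(2)=-30, T(3)=-18, T(4)=78, T(5)=-42, T(6)=-114, T(7)=198, T(8)=30, T(9)=-426, T(10)=366, T(11)=486, T(12)=-1218, T(13)=246; answer 246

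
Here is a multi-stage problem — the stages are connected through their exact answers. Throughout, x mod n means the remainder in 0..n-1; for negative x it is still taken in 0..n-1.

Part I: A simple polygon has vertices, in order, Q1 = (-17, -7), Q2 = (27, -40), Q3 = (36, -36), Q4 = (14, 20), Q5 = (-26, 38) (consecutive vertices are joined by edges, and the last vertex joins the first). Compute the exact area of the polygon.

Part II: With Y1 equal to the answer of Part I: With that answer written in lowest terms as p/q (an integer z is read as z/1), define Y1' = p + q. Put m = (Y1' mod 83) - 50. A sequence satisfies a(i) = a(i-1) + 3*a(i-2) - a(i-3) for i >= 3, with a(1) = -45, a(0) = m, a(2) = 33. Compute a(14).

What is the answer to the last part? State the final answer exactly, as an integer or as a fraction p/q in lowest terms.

-122553

Part I: cross terms: (-17*-40 - 27*-7)=869, (27*-36 - 36*-40)=468, (36*20 - 14*-36)=1224, (14*38 - -26*20)=1052, (-26*-7 - -17*38)=828; twice the area = |4441| = 4441; area = 4441/2; answer 4441/2
Part II: Y1 = 4441/2; threaded value p + q = 4443; m = -6; a(3) = 1*(33) + 3*(-45) - 1*(-6) = -96; iterating: a(3)=-96, a(4)=48, a(5)=-273, a(6)=-33, a(7)=-900, a(8)=-726, a(9)=-3393, a(10)=-4671, a(11)=-14124, a(12)=-24744, a(13)=-62445, a(14)=-122553; answer -122553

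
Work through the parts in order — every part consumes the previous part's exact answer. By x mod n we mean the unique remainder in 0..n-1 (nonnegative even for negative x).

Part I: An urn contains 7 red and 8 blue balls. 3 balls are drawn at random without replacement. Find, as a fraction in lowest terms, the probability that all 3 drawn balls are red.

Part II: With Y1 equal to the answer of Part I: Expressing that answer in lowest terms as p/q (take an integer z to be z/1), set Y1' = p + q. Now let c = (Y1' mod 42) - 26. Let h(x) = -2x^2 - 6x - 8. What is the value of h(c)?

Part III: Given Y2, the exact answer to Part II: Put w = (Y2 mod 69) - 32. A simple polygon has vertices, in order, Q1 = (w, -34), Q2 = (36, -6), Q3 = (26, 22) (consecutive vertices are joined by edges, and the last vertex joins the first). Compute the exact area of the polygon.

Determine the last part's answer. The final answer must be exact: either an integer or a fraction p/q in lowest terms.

Part I: total draws C(15,3) = 455; favorable C(7,3) = 35; P = 1/13; answer 1/13
Part II: Y1 = 1/13; threaded value p + q = 14; c = -12; -2*(-12)^2 - 6*(-12)^1 - 8 = (-288) + (72) + (-8) = -224; answer -224
Part III: Y2 = -224; w = 20; cross terms: (20*-6 - 36*-34)=1104, (36*22 - 26*-6)=948, (26*-34 - 20*22)=-1324; twice the area = |728| = 728; area = 364; answer 364

364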